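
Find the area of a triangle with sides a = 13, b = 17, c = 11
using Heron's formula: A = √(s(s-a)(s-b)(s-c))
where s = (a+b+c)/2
s = (13 + 17 + 11)/2 = 41/2 = 20.5
s − a = 7.5, s − b = 3.5, s − c = 9.5
s(s−a)(s−b)(s−c) = 20.5·7.5·3.5·9.5 = 5112.1875
Area = √5112.1875 ≈ 71.4996

s = 20.5, Area = 71.5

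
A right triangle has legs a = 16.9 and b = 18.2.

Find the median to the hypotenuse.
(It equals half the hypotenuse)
Hypotenuse c = √(a² + b²) = √(285.61 + 331.24) = √616.85 ≈ 24.8365
Median to hypotenuse = c/2 ≈ 24.8365/2 ≈ 12.4182

Median = 12.42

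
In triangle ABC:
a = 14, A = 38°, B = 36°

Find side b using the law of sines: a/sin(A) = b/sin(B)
a/sin(A) = b/sin(B)  ⇒  b = a·sin(B)/sin(A) = 14·sin(36°)/sin(38°)
sin(36°) ≈ 0.587785, sin(38°) ≈ 0.615661
b ≈ 14·0.587785/0.615661 ≈ 8.22899/0.615661 ≈ 13.3661

b = 13.37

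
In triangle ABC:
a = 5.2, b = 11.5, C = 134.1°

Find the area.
Two sides and the included angle (SAS): A = ½·a·b·sin(C) = ½·5.2·11.5·sin(134.1°)
sin(134.1°) ≈ 0.718126
A ≈ ½·59.8·0.718126 = 29.9·0.718126 ≈ 21.472

Area = 21.47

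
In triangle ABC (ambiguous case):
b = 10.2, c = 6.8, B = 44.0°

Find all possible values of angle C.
b/sin(B) = c/sin(C)  ⇒  sin(C) = c·sin(B)/b = 6.8·sin(44.0°)/10.2
sin(44.0°) ≈ 0.694658
sin(C) ≈ 6.8·0.694658/10.2 ≈ 4.72368/10.2 ≈ 0.463106
Candidate 1: C₁ = arcsin(0.463106) ≈ 27.5877°  →  A = 180° − 44.0° − 27.5877° ≈ 108.412° > 0, valid
Candidate 2: C₂ = 180° − C₁ ≈ 152.412°  →  A = 180° − 44.0° − 152.412° ≈ -16.4123° ≤ 0, not a valid triangle

C = 27.59° (one solution)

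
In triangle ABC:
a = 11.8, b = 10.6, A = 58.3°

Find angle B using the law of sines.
a/sin(A) = b/sin(B)  ⇒  sin(B) = b·sin(A)/a = 10.6·sin(58.3°)/11.8
sin(58.3°) ≈ 0.850811
sin(B) ≈ 10.6·0.850811/11.8 ≈ 9.0186/11.8 ≈ 0.764288
B = arcsin(0.764288) ≈ 49.8437°
(Since b ≤ a we need B ≤ A, so the obtuse alternative 180° − 49.8437° ≈ 130.156° is rejected.)

B = 49.84°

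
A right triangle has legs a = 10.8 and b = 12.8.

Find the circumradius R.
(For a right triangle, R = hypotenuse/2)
Hypotenuse c = √(a² + b²) = √(116.64 + 163.84) = √280.48 ≈ 16.7475
R = c/2 ≈ 16.7475/2 ≈ 8.37377

R = 8.374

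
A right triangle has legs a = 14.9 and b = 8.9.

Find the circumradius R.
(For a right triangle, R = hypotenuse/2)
Hypotenuse c = √(a² + b²) = √(222.01 + 79.21) = √301.22 ≈ 17.3557
R = c/2 ≈ 17.3557/2 ≈ 8.67785

R = 8.678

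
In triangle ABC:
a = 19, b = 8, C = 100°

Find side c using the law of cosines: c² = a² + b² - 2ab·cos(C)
c² = 19² + 8² − 2·19·8·cos(100°)
cos(100°) ≈ -0.173648
c² ≈ 361 + 64 − 304·(-0.173648) ≈ 425 + 52.789 ≈ 477.789
c ≈ √477.789 ≈ 21.8584

c = 21.86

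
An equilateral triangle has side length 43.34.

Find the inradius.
r = Area/s with s the semi-perimeter.
Area = (√3/4)·43.34² = (√3/4)·1878.3556 ≈ 0.433013·1878.3556 ≈ 813.352
s = 3·43.34/2 = 65.01
r ≈ 813.352/65.01 ≈ 12.5112
(Equivalently r = side/(2√3) = 43.34/3.4641 ≈ 12.5112.)

r = 12.51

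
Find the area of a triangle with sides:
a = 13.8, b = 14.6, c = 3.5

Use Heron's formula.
s = (13.8 + 14.6 + 3.5)/2 = 31.9/2 = 15.95
s − a = 2.15, s − b = 1.35, s − c = 12.45
s(s−a)(s−b)(s−c) = 15.95·2.15·1.35·12.45 ≈ 576.371
Area = √576.371 ≈ 24.0077

Area = 24.01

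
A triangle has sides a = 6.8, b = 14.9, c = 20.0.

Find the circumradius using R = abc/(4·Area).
First find the area with Heron's formula.
s = (6.8 + 14.9 + 20.0)/2 = 20.85
Area = √(s(s−a)(s−b)(s−c)) = √(20.85·14.05·5.95·0.85) ≈ √1481.56 ≈ 38.491
abc = 6.8·14.9·20.0 = 2026.4
R = abc/(4·Area) ≈ 2026.4/(4·38.491) = 2026.4/153.964 ≈ 13.1615

R = 13.16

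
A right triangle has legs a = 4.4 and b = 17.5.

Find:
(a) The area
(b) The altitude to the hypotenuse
(a) The legs are perpendicular, so Area = ½·a·b = ½·4.4·17.5 = ½·77 = 38.5
(b) Hypotenuse c = √(a² + b²) = √(19.36 + 306.25) = √325.61 ≈ 18.0447
    Area = ½·c·h_c  ⇒  h_c = 2·Area/c = 77/18.0447 ≈ 4.26719

Area = 38.5, h_c = 4.267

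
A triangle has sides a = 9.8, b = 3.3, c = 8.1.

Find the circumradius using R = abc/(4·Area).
First find the area with Heron's formula.
s = (9.8 + 3.3 + 8.1)/2 = 10.6
Area = √(s(s−a)(s−b)(s−c)) = √(10.6·0.8·7.3·2.5) ≈ √154.76 ≈ 12.4403
abc = 9.8·3.3·8.1 = 261.954
R = abc/(4·Area) ≈ 261.954/(4·12.4403) = 261.954/49.761 ≈ 5.26424

R = 5.264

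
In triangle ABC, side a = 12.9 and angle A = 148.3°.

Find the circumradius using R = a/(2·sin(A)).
R = a/(2·sin(A)) = 12.9/(2·sin(148.3°))
sin(148.3°) ≈ 0.525472
R ≈ 12.9/(2·0.525472) = 12.9/1.05094 ≈ 12.2747

R = 12.27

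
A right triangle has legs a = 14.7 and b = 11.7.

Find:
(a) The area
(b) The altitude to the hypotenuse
(a) The legs are perpendicular, so Area = ½·a·b = ½·14.7·11.7 = ½·171.99 = 85.995
(b) Hypotenuse c = √(a² + b²) = √(216.09 + 136.89) = √352.98 ≈ 18.7878
    Area = ½·c·h_c  ⇒  h_c = 2·Area/c = 171.99/18.7878 ≈ 9.15436

Area = 85.995, h_c = 9.154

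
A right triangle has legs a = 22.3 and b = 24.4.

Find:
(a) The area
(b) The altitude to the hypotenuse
(a) The legs are perpendicular, so Area = ½·a·b = ½·22.3·24.4 = ½·544.12 = 272.06
(b) Hypotenuse c = √(a² + b²) = √(497.29 + 595.36) = √1092.65 ≈ 33.0553
    Area = ½·c·h_c  ⇒  h_c = 2·Area/c = 544.12/33.0553 ≈ 16.4609

Area = 272.06, h_c = 16.46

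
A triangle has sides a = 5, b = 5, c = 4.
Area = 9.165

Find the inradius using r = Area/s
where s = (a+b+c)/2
s = (5 + 5 + 4)/2 = 14/2 = 7
r = Area/s = 9.165/7 ≈ 1.30929

r = 1.309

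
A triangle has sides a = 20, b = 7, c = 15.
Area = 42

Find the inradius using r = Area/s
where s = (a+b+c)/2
s = (20 + 7 + 15)/2 = 42/2 = 21
r = Area/s = 42/21 ≈ 2

r = 2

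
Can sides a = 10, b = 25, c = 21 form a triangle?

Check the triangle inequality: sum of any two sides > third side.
a + b vs c: 10 + 25 = 35 > 21  ✓
a + c vs b: 10 + 21 = 31 > 25  ✓
b + c vs a: 25 + 21 = 46 > 10  ✓

Yes, triangle inequality satisfied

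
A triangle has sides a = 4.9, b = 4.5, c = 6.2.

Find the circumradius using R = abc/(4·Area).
First find the area with Heron's formula.
s = (4.9 + 4.5 + 6.2)/2 = 7.8
Area = √(s(s−a)(s−b)(s−c)) = √(7.8·2.9·3.3·1.6) ≈ √119.434 ≈ 10.9286
abc = 4.9·4.5·6.2 = 136.71
R = abc/(4·Area) ≈ 136.71/(4·10.9286) = 136.71/43.7143 ≈ 3.12735

R = 3.127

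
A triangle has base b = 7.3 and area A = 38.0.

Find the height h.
A = ½·b·h  ⇒  h = 2A/b = 2·38.0/7.3 = 76/7.3 ≈ 10.411

h = 10.41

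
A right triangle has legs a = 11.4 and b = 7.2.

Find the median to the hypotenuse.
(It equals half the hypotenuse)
Hypotenuse c = √(a² + b²) = √(129.96 + 51.84) = √181.8 ≈ 13.4833
Median to hypotenuse = c/2 ≈ 13.4833/2 ≈ 6.74166

Median = 6.742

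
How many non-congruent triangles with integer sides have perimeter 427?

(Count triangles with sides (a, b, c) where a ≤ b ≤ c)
Let a ≤ b ≤ c with a + b + c = 427. The only binding inequality is a + b > c, i.e. 427 − c > c, so c < 427/2; and c ≥ 427/3 since c is the largest side.
So 143 ≤ c ≤ 213. For each c, b runs from ⌈(427 − c)/2⌉ up to c (then a = 427 − b − c satisfies 1 ≤ a ≤ b automatically), giving c − ⌈(427 − c)/2⌉ + 1 choices.
Summing over c: 2 + 3 + 5 + 6 + … + 105 + 107  (71 terms, c = 143, …, 213) = 3852
Check (closed form: nearest integer to p²/48 for even p, (p+3)²/48 for odd p): (427+3)²/48 = 430²/48 = 184900/48 ≈ 3852.08 → 3852

3852 triangles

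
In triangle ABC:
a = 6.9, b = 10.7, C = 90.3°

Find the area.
Two sides and the included angle (SAS): A = ½·a·b·sin(C) = ½·6.9·10.7·sin(90.3°)
sin(90.3°) ≈ 0.999986
A ≈ ½·73.83·0.999986 = 36.915·0.999986 ≈ 36.9145

Area = 36.91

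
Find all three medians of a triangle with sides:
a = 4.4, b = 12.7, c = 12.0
Median formula: m_a = ½√(2b² + 2c² − a²) (and cyclically). a² = 19.36, b² = 161.29, c² = 144.
m_a = ½√(2·161.29 + 2·144 − 19.36) = ½√591.22 ≈ ½·24.315 ≈ 12.1575
m_b = ½√(2·19.36 + 2·144 − 161.29) = ½√165.43 ≈ ½·12.862 ≈ 6.43098
m_c = ½√(2·19.36 + 2·161.29 − 144) = ½√217.3 ≈ ½·14.7411 ≈ 7.37055

m_a = 12.16, m_b = 6.431, m_c = 7.371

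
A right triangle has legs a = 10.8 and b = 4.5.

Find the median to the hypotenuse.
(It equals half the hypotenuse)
Hypotenuse c = √(a² + b²) = √(116.64 + 20.25) = √136.89 ≈ 11.7
Median to hypotenuse = c/2 ≈ 11.7/2 ≈ 5.85

Median = 5.85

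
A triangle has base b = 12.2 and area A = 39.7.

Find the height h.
A = ½·b·h  ⇒  h = 2A/b = 2·39.7/12.2 = 79.4/12.2 ≈ 6.5082

h = 6.508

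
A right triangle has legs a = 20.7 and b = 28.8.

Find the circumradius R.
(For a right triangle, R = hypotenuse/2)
Hypotenuse c = √(a² + b²) = √(428.49 + 829.44) = √1257.93 ≈ 35.4673
R = c/2 ≈ 35.4673/2 ≈ 17.7337

R = 17.73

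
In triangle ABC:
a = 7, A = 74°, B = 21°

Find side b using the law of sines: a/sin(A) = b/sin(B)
a/sin(A) = b/sin(B)  ⇒  b = a·sin(B)/sin(A) = 7·sin(21°)/sin(74°)
sin(21°) ≈ 0.358368, sin(74°) ≈ 0.961262
b ≈ 7·0.358368/0.961262 ≈ 2.50858/0.961262 ≈ 2.60967

b = 2.61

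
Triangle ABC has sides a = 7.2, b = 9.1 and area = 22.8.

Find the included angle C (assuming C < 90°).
Area = ½·a·b·sin(C)  ⇒  sin(C) = 2·Area/(a·b) = 2·22.8/(7.2·9.1) = 45.6/65.52 ≈ 0.695971
C = arcsin(0.695971) ≈ 44.1046° (taking the acute solution since C < 90°)

C = 44.1°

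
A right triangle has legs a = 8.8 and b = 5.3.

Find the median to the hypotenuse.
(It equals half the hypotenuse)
Hypotenuse c = √(a² + b²) = √(77.44 + 28.09) = √105.53 ≈ 10.2728
Median to hypotenuse = c/2 ≈ 10.2728/2 ≈ 5.13639

Median = 5.136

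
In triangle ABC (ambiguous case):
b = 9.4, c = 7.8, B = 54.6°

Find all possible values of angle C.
b/sin(B) = c/sin(C)  ⇒  sin(C) = c·sin(B)/b = 7.8·sin(54.6°)/9.4
sin(54.6°) ≈ 0.815128
sin(C) ≈ 7.8·0.815128/9.4 ≈ 6.358/9.4 ≈ 0.676383
Candidate 1: C₁ = arcsin(0.676383) ≈ 42.5616°  →  A = 180° − 54.6° − 42.5616° ≈ 82.8384° > 0, valid
Candidate 2: C₂ = 180° − C₁ ≈ 137.438°  →  A = 180° − 54.6° − 137.438° ≈ -12.0384° ≤ 0, not a valid triangle

C = 42.56° (one solution)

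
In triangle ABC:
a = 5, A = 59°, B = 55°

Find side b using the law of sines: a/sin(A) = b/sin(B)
a/sin(A) = b/sin(B)  ⇒  b = a·sin(B)/sin(A) = 5·sin(55°)/sin(59°)
sin(55°) ≈ 0.819152, sin(59°) ≈ 0.857167
b ≈ 5·0.819152/0.857167 ≈ 4.09576/0.857167 ≈ 4.77825

b = 4.778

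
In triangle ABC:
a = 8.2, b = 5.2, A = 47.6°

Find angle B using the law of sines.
a/sin(A) = b/sin(B)  ⇒  sin(B) = b·sin(A)/a = 5.2·sin(47.6°)/8.2
sin(47.6°) ≈ 0.738455
sin(B) ≈ 5.2·0.738455/8.2 ≈ 3.83997/8.2 ≈ 0.468289
B = arcsin(0.468289) ≈ 27.9233°
(Since b ≤ a we need B ≤ A, so the obtuse alternative 180° − 27.9233° ≈ 152.077° is rejected.)

B = 27.92°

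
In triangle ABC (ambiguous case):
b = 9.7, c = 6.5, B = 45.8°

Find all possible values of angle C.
b/sin(B) = c/sin(C)  ⇒  sin(C) = c·sin(B)/b = 6.5·sin(45.8°)/9.7
sin(45.8°) ≈ 0.716911
sin(C) ≈ 6.5·0.716911/9.7 ≈ 4.65992/9.7 ≈ 0.480404
Candidate 1: C₁ = arcsin(0.480404) ≈ 28.7118°  →  A = 180° − 45.8° − 28.7118° ≈ 105.488° > 0, valid
Candidate 2: C₂ = 180° − C₁ ≈ 151.288°  →  A = 180° − 45.8° − 151.288° ≈ -17.0882° ≤ 0, not a valid triangle

C = 28.71° (one solution)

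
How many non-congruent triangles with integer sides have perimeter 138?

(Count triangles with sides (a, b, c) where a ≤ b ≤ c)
Let a ≤ b ≤ c with a + b + c = 138. The only binding inequality is a + b > c, i.e. 138 − c > c, so c < 138/2; and c ≥ 138/3 since c is the largest side.
So 46 ≤ c ≤ 68. For each c, b runs from ⌈(138 − c)/2⌉ up to c (then a = 138 − b − c satisfies 1 ≤ a ≤ b automatically), giving c − ⌈(138 − c)/2⌉ + 1 choices.
Summing over c: 1 + 2 + 4 + 5 + … + 32 + 34  (23 terms, c = 46, …, 68) = 397
Check (closed form: nearest integer to p²/48 for even p, (p+3)²/48 for odd p): 138²/48 = 19044/48 ≈ 396.75 → 397

397 triangles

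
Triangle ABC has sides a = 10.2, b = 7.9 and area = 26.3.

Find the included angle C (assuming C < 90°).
Area = ½·a·b·sin(C)  ⇒  sin(C) = 2·Area/(a·b) = 2·26.3/(10.2·7.9) = 52.6/80.58 ≈ 0.652767
C = arcsin(0.652767) ≈ 40.7506° (taking the acute solution since C < 90°)

C = 40.75°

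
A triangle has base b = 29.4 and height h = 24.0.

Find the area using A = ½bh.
A = ½·b·h = ½·29.4·24.0 = ½·705.6 = 352.8

Area = 352.8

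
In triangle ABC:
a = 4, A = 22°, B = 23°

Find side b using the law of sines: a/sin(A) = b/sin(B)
a/sin(A) = b/sin(B)  ⇒  b = a·sin(B)/sin(A) = 4·sin(23°)/sin(22°)
sin(23°) ≈ 0.390731, sin(22°) ≈ 0.374607
b ≈ 4·0.390731/0.374607 ≈ 1.56292/0.374607 ≈ 4.17218

b = 4.172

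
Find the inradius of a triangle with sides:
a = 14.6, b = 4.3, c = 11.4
r = Area/s where s is the semi-perimeter.
s = (14.6 + 4.3 + 11.4)/2 = 30.3/2 = 15.15
Area = √(s(s−a)(s−b)(s−c)) = √(15.15·0.55·10.85·3.75) ≈ √339.029 ≈ 18.4127
r ≈ 18.4127/15.15 ≈ 1.21536

r = 1.215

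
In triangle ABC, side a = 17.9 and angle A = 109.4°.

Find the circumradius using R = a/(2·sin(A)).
R = a/(2·sin(A)) = 17.9/(2·sin(109.4°))
sin(109.4°) ≈ 0.943223
R ≈ 17.9/(2·0.943223) = 17.9/1.88645 ≈ 9.48875

R = 9.489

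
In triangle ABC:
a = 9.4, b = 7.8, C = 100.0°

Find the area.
Two sides and the included angle (SAS): A = ½·a·b·sin(C) = ½·9.4·7.8·sin(100.0°)
sin(100.0°) ≈ 0.984808
A ≈ ½·73.32·0.984808 = 36.66·0.984808 ≈ 36.1031

Area = 36.1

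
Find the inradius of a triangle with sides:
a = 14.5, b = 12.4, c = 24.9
r = Area/s where s is the semi-perimeter.
s = (14.5 + 12.4 + 24.9)/2 = 51.8/2 = 25.9
Area = √(s(s−a)(s−b)(s−c)) = √(25.9·11.4·13.5·1) ≈ √3986.01 ≈ 63.1349
r ≈ 63.1349/25.9 ≈ 2.43764

r = 2.438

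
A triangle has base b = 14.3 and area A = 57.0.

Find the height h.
A = ½·b·h  ⇒  h = 2A/b = 2·57.0/14.3 = 114/14.3 ≈ 7.97203

h = 7.972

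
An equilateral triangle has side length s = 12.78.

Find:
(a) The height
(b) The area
(a) The height splits the triangle into two 30-60-90 halves: h = s·√3/2 = 12.78·1.73205/2 ≈ 22.1356/2 ≈ 11.0678
(b) Area = (√3/4)·s² = (√3/4)·12.78² = (√3/4)·163.3284 ≈ 0.433013·163.3284 ≈ 70.7233

Height = 11.07, Area = 70.72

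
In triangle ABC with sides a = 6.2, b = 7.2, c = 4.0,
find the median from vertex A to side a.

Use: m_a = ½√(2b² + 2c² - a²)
m_a = ½√(2·7.2² + 2·4.0² − 6.2²) = ½√(2·51.84 + 2·16 − 38.44) = ½√(103.68 + 32 − 38.44) = ½√97.24
√97.24 ≈ 9.86103, so m_a ≈ 4.93052

m_a = 4.931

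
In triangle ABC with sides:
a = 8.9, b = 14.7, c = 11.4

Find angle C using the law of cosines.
c² = a² + b² − 2ab·cos(C)  ⇒  cos(C) = (a² + b² − c²)/(2ab)
cos(C) = (8.9² + 14.7² − 11.4²)/(2·8.9·14.7) = (79.21 + 216.09 − 129.96)/261.66 = 165.34/261.66 ≈ 0.631889
C = arccos(0.631889) ≈ 50.8104°

C = 50.81°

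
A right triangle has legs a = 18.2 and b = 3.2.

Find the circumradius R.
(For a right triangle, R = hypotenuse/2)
Hypotenuse c = √(a² + b²) = √(331.24 + 10.24) = √341.48 ≈ 18.4792
R = c/2 ≈ 18.4792/2 ≈ 9.23959

R = 9.24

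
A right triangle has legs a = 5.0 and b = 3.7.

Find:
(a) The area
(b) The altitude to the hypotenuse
(a) The legs are perpendicular, so Area = ½·a·b = ½·5.0·3.7 = ½·18.5 = 9.25
(b) Hypotenuse c = √(a² + b²) = √(25 + 13.69) = √38.69 ≈ 6.22013
    Area = ½·c·h_c  ⇒  h_c = 2·Area/c = 18.5/6.22013 ≈ 2.97422

Area = 9.25, h_c = 2.974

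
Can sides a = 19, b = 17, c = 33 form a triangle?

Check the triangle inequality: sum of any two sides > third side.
a + b vs c: 19 + 17 = 36 > 33  ✓
a + c vs b: 19 + 33 = 52 > 17  ✓
b + c vs a: 17 + 33 = 50 > 19  ✓

Yes, triangle inequality satisfied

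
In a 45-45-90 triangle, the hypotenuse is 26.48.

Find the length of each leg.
In a 45-45-90 triangle hypotenuse = leg·√2, so leg = hypotenuse/√2.
Leg = 26.48/√2 ≈ 26.48/1.41421 ≈ 18.7242

Each leg = 18.72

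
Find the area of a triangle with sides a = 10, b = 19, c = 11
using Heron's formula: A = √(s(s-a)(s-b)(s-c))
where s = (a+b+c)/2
s = (10 + 19 + 11)/2 = 40/2 = 20
s − a = 10, s − b = 1, s − c = 9
s(s−a)(s−b)(s−c) = 20·10·1·9 = 1800
Area = √1800 ≈ 42.4264

s = 20.0, Area = 42.43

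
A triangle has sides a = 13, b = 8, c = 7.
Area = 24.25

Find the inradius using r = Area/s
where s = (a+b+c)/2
s = (13 + 8 + 7)/2 = 28/2 = 14
r = Area/s = 24.25/14 ≈ 1.73214

r = 1.732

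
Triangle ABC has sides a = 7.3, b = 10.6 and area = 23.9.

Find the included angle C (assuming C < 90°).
Area = ½·a·b·sin(C)  ⇒  sin(C) = 2·Area/(a·b) = 2·23.9/(7.3·10.6) = 47.8/77.38 ≈ 0.617731
C = arcsin(0.617731) ≈ 38.1506° (taking the acute solution since C < 90°)

C = 38.15°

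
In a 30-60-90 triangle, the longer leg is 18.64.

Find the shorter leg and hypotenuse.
In a 30-60-90 triangle the sides are in ratio 1 : √3 : 2, so short leg = long leg/√3 and hypotenuse = 2·(short leg).
Short leg = 18.64/√3 ≈ 18.64/1.73205 ≈ 10.7618
Hypotenuse = 2·10.7618 ≈ 21.5236

Short leg = 10.76, Hypotenuse = 21.52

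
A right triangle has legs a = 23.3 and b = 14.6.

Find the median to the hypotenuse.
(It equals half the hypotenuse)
Hypotenuse c = √(a² + b²) = √(542.89 + 213.16) = √756.05 ≈ 27.4964
Median to hypotenuse = c/2 ≈ 27.4964/2 ≈ 13.7482

Median = 13.75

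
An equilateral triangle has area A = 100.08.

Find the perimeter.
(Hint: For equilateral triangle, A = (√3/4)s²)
A = (√3/4)s²  ⇒  s² = 4A/√3 = 4·100.08/√3 = 400.32/1.73205 ≈ 231.125
s ≈ √231.125 ≈ 15.2028
Perimeter = 3s ≈ 3·15.2028 ≈ 45.6084

Perimeter = 45.61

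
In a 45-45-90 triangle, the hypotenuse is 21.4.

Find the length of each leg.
In a 45-45-90 triangle hypotenuse = leg·√2, so leg = hypotenuse/√2.
Leg = 21.4/√2 ≈ 21.4/1.41421 ≈ 15.1321

Each leg = 15.13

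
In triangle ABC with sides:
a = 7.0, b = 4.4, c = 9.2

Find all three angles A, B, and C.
Law of cosines for each angle (a² = 49, b² = 19.36, c² = 84.64):
cos(A) = (b² + c² − a²)/(2bc) = (19.36 + 84.64 − 49)/(2·4.4·9.2) = 55/80.96 ≈ 0.679348  ⇒  A ≈ 47.2073°
cos(B) = (a² + c² − b²)/(2ac) = (49 + 84.64 − 19.36)/(2·7.0·9.2) = 114.28/128.8 ≈ 0.887267  ⇒  B ≈ 27.4682°
cos(C) = (a² + b² − c²)/(2ab) = (49 + 19.36 − 84.64)/(2·7.0·4.4) = -16.28/61.6 ≈ -0.264286  ⇒  C ≈ 105.325°
Check: A + B + C ≈ 180°

A = 47.21°, B = 27.47°, C = 105.3°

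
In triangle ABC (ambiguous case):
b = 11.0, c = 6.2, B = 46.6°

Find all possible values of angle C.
b/sin(B) = c/sin(C)  ⇒  sin(C) = c·sin(B)/b = 6.2·sin(46.6°)/11.0
sin(46.6°) ≈ 0.726575
sin(C) ≈ 6.2·0.726575/11.0 ≈ 4.50476/11.0 ≈ 0.409524
Candidate 1: C₁ = arcsin(0.409524) ≈ 24.1749°  →  A = 180° − 46.6° − 24.1749° ≈ 109.225° > 0, valid
Candidate 2: C₂ = 180° − C₁ ≈ 155.825°  →  A = 180° − 46.6° − 155.825° ≈ -22.4251° ≤ 0, not a valid triangle

C = 24.17° (one solution)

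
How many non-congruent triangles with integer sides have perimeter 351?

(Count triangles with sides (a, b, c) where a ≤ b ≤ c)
Let a ≤ b ≤ c with a + b + c = 351. The only binding inequality is a + b > c, i.e. 351 − c > c, so c < 351/2; and c ≥ 351/3 since c is the largest side.
So 117 ≤ c ≤ 175. For each c, b runs from ⌈(351 − c)/2⌉ up to c (then a = 351 − b − c satisfies 1 ≤ a ≤ b automatically), giving c − ⌈(351 − c)/2⌉ + 1 choices.
Summing over c: 1 + 2 + 4 + 5 + … + 86 + 88  (59 terms, c = 117, …, 175) = 2611
Check (closed form: nearest integer to p²/48 for even p, (p+3)²/48 for odd p): (351+3)²/48 = 354²/48 = 125316/48 ≈ 2610.75 → 2611

2611 triangles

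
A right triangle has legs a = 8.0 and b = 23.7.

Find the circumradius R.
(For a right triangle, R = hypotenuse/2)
Hypotenuse c = √(a² + b²) = √(64 + 561.69) = √625.69 ≈ 25.0138
R = c/2 ≈ 25.0138/2 ≈ 12.5069

R = 12.51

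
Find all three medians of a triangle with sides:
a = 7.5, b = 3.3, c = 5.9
Median formula: m_a = ½√(2b² + 2c² − a²) (and cyclically). a² = 56.25, b² = 10.89, c² = 34.81.
m_a = ½√(2·10.89 + 2·34.81 − 56.25) = ½√35.15 ≈ ½·5.92874 ≈ 2.96437
m_b = ½√(2·56.25 + 2·34.81 − 10.89) = ½√171.23 ≈ ½·13.0855 ≈ 6.54274
m_c = ½√(2·56.25 + 2·10.89 − 34.81) = ½√99.47 ≈ ½·9.97346 ≈ 4.98673

m_a = 2.964, m_b = 6.543, m_c = 4.987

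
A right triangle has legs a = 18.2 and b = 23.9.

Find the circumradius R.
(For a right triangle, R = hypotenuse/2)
Hypotenuse c = √(a² + b²) = √(331.24 + 571.21) = √902.45 ≈ 30.0408
R = c/2 ≈ 30.0408/2 ≈ 15.0204

R = 15.02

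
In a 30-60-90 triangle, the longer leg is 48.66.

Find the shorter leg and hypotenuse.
In a 30-60-90 triangle the sides are in ratio 1 : √3 : 2, so short leg = long leg/√3 and hypotenuse = 2·(short leg).
Short leg = 48.66/√3 ≈ 48.66/1.73205 ≈ 28.0939
Hypotenuse = 2·28.0939 ≈ 56.1877

Short leg = 28.09, Hypotenuse = 56.19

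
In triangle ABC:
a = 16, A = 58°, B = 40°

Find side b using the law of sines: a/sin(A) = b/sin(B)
a/sin(A) = b/sin(B)  ⇒  b = a·sin(B)/sin(A) = 16·sin(40°)/sin(58°)
sin(40°) ≈ 0.642788, sin(58°) ≈ 0.848048
b ≈ 16·0.642788/0.848048 ≈ 10.2846/0.848048 ≈ 12.1274

b = 12.13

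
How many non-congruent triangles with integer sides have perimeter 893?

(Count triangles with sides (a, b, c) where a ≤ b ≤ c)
Let a ≤ b ≤ c with a + b + c = 893. The only binding inequality is a + b > c, i.e. 893 − c > c, so c < 893/2; and c ≥ 893/3 since c is the largest side.
So 298 ≤ c ≤ 446. For each c, b runs from ⌈(893 − c)/2⌉ up to c (then a = 893 − b − c satisfies 1 ≤ a ≤ b automatically), giving c − ⌈(893 − c)/2⌉ + 1 choices.
Summing over c: 1 + 3 + 4 + 6 + … + 222 + 223  (149 terms, c = 298, …, 446) = 16725
Check (closed form: nearest integer to p²/48 for even p, (p+3)²/48 for odd p): (893+3)²/48 = 896²/48 = 802816/48 ≈ 16725.33 → 16725

16725 triangles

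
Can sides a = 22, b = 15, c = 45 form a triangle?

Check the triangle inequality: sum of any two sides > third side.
a + b vs c: 22 + 15 = 37 ≤ 45  ✗
a + c vs b: 22 + 45 = 67 > 15  ✓
b + c vs a: 15 + 45 = 60 > 22  ✓

No: 22 + 15 = 37 is not > 45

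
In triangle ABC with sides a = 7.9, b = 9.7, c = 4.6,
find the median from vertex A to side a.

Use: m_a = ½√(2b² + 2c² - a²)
m_a = ½√(2·9.7² + 2·4.6² − 7.9²) = ½√(2·94.09 + 2·21.16 − 62.41) = ½√(188.18 + 42.32 − 62.41) = ½√168.09
√168.09 ≈ 12.965, so m_a ≈ 6.48248

m_a = 6.482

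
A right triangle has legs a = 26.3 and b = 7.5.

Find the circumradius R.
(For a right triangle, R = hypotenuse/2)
Hypotenuse c = √(a² + b²) = √(691.69 + 56.25) = √747.94 ≈ 27.3485
R = c/2 ≈ 27.3485/2 ≈ 13.6742

R = 13.67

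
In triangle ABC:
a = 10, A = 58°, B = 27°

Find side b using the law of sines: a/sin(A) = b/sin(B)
a/sin(A) = b/sin(B)  ⇒  b = a·sin(B)/sin(A) = 10·sin(27°)/sin(58°)
sin(27°) ≈ 0.45399, sin(58°) ≈ 0.848048
b ≈ 10·0.45399/0.848048 ≈ 4.5399/0.848048 ≈ 5.35336

b = 5.353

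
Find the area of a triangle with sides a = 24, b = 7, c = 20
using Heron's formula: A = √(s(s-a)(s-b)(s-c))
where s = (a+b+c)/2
s = (24 + 7 + 20)/2 = 51/2 = 25.5
s − a = 1.5, s − b = 18.5, s − c = 5.5
s(s−a)(s−b)(s−c) = 25.5·1.5·18.5·5.5 = 3891.9375
Area = √3891.9375 ≈ 62.3854

s = 25.5, Area = 62.39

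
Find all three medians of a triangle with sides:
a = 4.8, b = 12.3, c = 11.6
Median formula: m_a = ½√(2b² + 2c² − a²) (and cyclically). a² = 23.04, b² = 151.29, c² = 134.56.
m_a = ½√(2·151.29 + 2·134.56 − 23.04) = ½√548.66 ≈ ½·23.4235 ≈ 11.7117
m_b = ½√(2·23.04 + 2·134.56 − 151.29) = ½√163.91 ≈ ½·12.8027 ≈ 6.40137
m_c = ½√(2·23.04 + 2·151.29 − 134.56) = ½√214.1 ≈ ½·14.6322 ≈ 7.31608

m_a = 11.71, m_b = 6.401, m_c = 7.316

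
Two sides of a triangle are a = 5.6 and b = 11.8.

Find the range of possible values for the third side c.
Triangle inequality: |a − b| < c < a + b
|a − b| = |5.6 − 11.8| = 6.2
a + b = 5.6 + 11.8 = 17.4

6.2 < c < 17.4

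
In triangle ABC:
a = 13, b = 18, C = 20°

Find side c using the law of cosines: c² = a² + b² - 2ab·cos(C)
c² = 13² + 18² − 2·13·18·cos(20°)
cos(20°) ≈ 0.939693
c² ≈ 169 + 324 − 468·(0.939693) ≈ 493 − 439.776 ≈ 53.2239
c ≈ √53.2239 ≈ 7.29547

c = 7.295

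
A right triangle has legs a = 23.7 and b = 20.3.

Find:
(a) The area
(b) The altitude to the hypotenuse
(a) The legs are perpendicular, so Area = ½·a·b = ½·23.7·20.3 = ½·481.11 = 240.555
(b) Hypotenuse c = √(a² + b²) = √(561.69 + 412.09) = √973.78 ≈ 31.2054
    Area = ½·c·h_c  ⇒  h_c = 2·Area/c = 481.11/31.2054 ≈ 15.4175

Area = 240.555, h_c = 15.42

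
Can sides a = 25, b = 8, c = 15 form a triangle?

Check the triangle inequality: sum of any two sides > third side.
a + b vs c: 25 + 8 = 33 > 15  ✓
a + c vs b: 25 + 15 = 40 > 8  ✓
b + c vs a: 8 + 15 = 23 ≤ 25  ✗

No: 8 + 15 = 23 is not > 25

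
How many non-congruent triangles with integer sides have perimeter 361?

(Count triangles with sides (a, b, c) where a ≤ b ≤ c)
Let a ≤ b ≤ c with a + b + c = 361. The only binding inequality is a + b > c, i.e. 361 − c > c, so c < 361/2; and c ≥ 361/3 since c is the largest side.
So 121 ≤ c ≤ 180. For each c, b runs from ⌈(361 − c)/2⌉ up to c (then a = 361 − b − c satisfies 1 ≤ a ≤ b automatically), giving c − ⌈(361 − c)/2⌉ + 1 choices.
Summing over c: 2 + 3 + 5 + 6 + … + 89 + 90  (60 terms, c = 121, …, 180) = 2760
Check (closed form: nearest integer to p²/48 for even p, (p+3)²/48 for odd p): (361+3)²/48 = 364²/48 = 132496/48 ≈ 2760.33 → 2760

2760 triangles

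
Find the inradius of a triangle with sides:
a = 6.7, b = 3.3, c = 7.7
r = Area/s where s is the semi-perimeter.
s = (6.7 + 3.3 + 7.7)/2 = 17.7/2 = 8.85
Area = √(s(s−a)(s−b)(s−c)) = √(8.85·2.15·5.55·1.15) ≈ √121.443 ≈ 11.0201
r ≈ 11.0201/8.85 ≈ 1.24521

r = 1.245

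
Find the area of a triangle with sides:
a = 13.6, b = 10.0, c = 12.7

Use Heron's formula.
s = (13.6 + 10.0 + 12.7)/2 = 36.3/2 = 18.15
s − a = 4.55, s − b = 8.15, s − c = 5.45
s(s−a)(s−b)(s−c) = 18.15·4.55·8.15·5.45 ≈ 3668.11
Area = √3668.11 ≈ 60.5649

Area = 60.56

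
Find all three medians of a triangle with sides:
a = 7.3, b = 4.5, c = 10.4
Median formula: m_a = ½√(2b² + 2c² − a²) (and cyclically). a² = 53.29, b² = 20.25, c² = 108.16.
m_a = ½√(2·20.25 + 2·108.16 − 53.29) = ½√203.53 ≈ ½·14.2664 ≈ 7.1332
m_b = ½√(2·53.29 + 2·108.16 − 20.25) = ½√302.65 ≈ ½·17.3968 ≈ 8.69842
m_c = ½√(2·53.29 + 2·20.25 − 108.16) = ½√38.92 ≈ ½·6.23859 ≈ 3.11929

m_a = 7.133, m_b = 8.698, m_c = 3.119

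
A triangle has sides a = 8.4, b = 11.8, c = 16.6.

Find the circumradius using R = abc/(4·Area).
First find the area with Heron's formula.
s = (8.4 + 11.8 + 16.6)/2 = 18.4
Area = √(s(s−a)(s−b)(s−c)) = √(18.4·10·6.6·1.8) ≈ √2185.92 ≈ 46.7538
abc = 8.4·11.8·16.6 = 1645.392
R = abc/(4·Area) ≈ 1645.392/(4·46.7538) = 1645.392/187.015 ≈ 8.79817

R = 8.798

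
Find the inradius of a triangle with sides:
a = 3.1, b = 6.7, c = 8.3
r = Area/s where s is the semi-perimeter.
s = (3.1 + 6.7 + 8.3)/2 = 18.1/2 = 9.05
Area = √(s(s−a)(s−b)(s−c)) = √(9.05·5.95·2.35·0.75) ≈ √94.9062 ≈ 9.74198
r ≈ 9.74198/9.05 ≈ 1.07646

r = 1.076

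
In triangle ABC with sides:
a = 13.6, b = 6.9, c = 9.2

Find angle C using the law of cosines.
c² = a² + b² − 2ab·cos(C)  ⇒  cos(C) = (a² + b² − c²)/(2ab)
cos(C) = (13.6² + 6.9² − 9.2²)/(2·13.6·6.9) = (184.96 + 47.61 − 84.64)/187.68 = 147.93/187.68 ≈ 0.788203
C = arccos(0.788203) ≈ 37.9821°

C = 37.98°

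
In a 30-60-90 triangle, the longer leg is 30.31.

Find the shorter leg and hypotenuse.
In a 30-60-90 triangle the sides are in ratio 1 : √3 : 2, so short leg = long leg/√3 and hypotenuse = 2·(short leg).
Short leg = 30.31/√3 ≈ 30.31/1.73205 ≈ 17.4995
Hypotenuse = 2·17.4995 ≈ 34.999

Short leg = 17.5, Hypotenuse = 35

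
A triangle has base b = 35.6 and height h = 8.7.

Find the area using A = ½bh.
A = ½·b·h = ½·35.6·8.7 = ½·309.72 = 154.86

Area = 154.86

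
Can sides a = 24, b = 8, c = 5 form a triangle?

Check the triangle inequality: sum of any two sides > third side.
a + b vs c: 24 + 8 = 32 > 5  ✓
a + c vs b: 24 + 5 = 29 > 8  ✓
b + c vs a: 8 + 5 = 13 ≤ 24  ✗

No: 8 + 5 = 13 is not > 24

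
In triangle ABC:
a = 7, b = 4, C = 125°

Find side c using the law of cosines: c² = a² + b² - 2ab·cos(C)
c² = 7² + 4² − 2·7·4·cos(125°)
cos(125°) ≈ -0.573576
c² ≈ 49 + 16 − 56·(-0.573576) ≈ 65 + 32.1203 ≈ 97.1203
c ≈ √97.1203 ≈ 9.85496

c = 9.855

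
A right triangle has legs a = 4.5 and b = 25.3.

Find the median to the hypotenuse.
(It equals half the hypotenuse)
Hypotenuse c = √(a² + b²) = √(20.25 + 640.09) = √660.34 ≈ 25.6971
Median to hypotenuse = c/2 ≈ 25.6971/2 ≈ 12.8485

Median = 12.85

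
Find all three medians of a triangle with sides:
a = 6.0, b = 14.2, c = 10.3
Median formula: m_a = ½√(2b² + 2c² − a²) (and cyclically). a² = 36, b² = 201.64, c² = 106.09.
m_a = ½√(2·201.64 + 2·106.09 − 36) = ½√579.46 ≈ ½·24.072 ≈ 12.036
m_b = ½√(2·36 + 2·106.09 − 201.64) = ½√82.54 ≈ ½·9.08515 ≈ 4.54258
m_c = ½√(2·36 + 2·201.64 − 106.09) = ½√369.19 ≈ ½·19.2143 ≈ 9.60716

m_a = 12.04, m_b = 4.543, m_c = 9.607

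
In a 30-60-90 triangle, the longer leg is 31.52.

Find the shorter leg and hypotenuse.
In a 30-60-90 triangle the sides are in ratio 1 : √3 : 2, so short leg = long leg/√3 and hypotenuse = 2·(short leg).
Short leg = 31.52/√3 ≈ 31.52/1.73205 ≈ 18.1981
Hypotenuse = 2·18.1981 ≈ 36.3962

Short leg = 18.2, Hypotenuse = 36.4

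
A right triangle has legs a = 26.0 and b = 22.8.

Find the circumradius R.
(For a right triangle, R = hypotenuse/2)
Hypotenuse c = √(a² + b²) = √(676 + 519.84) = √1195.84 ≈ 34.5809
R = c/2 ≈ 34.5809/2 ≈ 17.2905

R = 17.29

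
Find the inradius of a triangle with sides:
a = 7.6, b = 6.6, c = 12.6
r = Area/s where s is the semi-perimeter.
s = (7.6 + 6.6 + 12.6)/2 = 26.8/2 = 13.4
Area = √(s(s−a)(s−b)(s−c)) = √(13.4·5.8·6.8·0.8) ≈ √422.797 ≈ 20.562
r ≈ 20.562/13.4 ≈ 1.53448

r = 1.534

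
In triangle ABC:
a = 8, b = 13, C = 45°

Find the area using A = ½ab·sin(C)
A = ½·a·b·sin(C) = ½·8·13·sin(45°)
sin(45°) ≈ 0.707107
A ≈ ½·104·0.707107 = 52·0.707107 ≈ 36.7696

Area = 36.77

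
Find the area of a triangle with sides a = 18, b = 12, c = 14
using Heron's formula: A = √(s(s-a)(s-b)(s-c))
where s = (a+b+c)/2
s = (18 + 12 + 14)/2 = 44/2 = 22
s − a = 4, s − b = 10, s − c = 8
s(s−a)(s−b)(s−c) = 22·4·10·8 = 7040
Area = √7040 ≈ 83.9047

s = 22.0, Area = 83.9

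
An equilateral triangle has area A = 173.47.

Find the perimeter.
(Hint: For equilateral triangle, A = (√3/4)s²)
A = (√3/4)s²  ⇒  s² = 4A/√3 = 4·173.47/√3 = 693.88/1.73205 ≈ 400.612
s ≈ √400.612 ≈ 20.0153
Perimeter = 3s ≈ 3·20.0153 ≈ 60.0459

Perimeter = 60.05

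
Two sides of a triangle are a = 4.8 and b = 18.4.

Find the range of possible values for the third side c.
Triangle inequality: |a − b| < c < a + b
|a − b| = |4.8 − 18.4| = 13.6
a + b = 4.8 + 18.4 = 23.2

13.6 < c < 23.2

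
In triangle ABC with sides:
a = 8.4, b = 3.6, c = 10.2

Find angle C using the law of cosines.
c² = a² + b² − 2ab·cos(C)  ⇒  cos(C) = (a² + b² − c²)/(2ab)
cos(C) = (8.4² + 3.6² − 10.2²)/(2·8.4·3.6) = (70.56 + 12.96 − 104.04)/60.48 = -20.52/60.48 ≈ -0.339286
C = arccos(-0.339286) ≈ 109.833°

C = 109.8°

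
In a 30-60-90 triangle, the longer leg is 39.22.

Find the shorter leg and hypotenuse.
In a 30-60-90 triangle the sides are in ratio 1 : √3 : 2, so short leg = long leg/√3 and hypotenuse = 2·(short leg).
Short leg = 39.22/√3 ≈ 39.22/1.73205 ≈ 22.6437
Hypotenuse = 2·22.6437 ≈ 45.2874

Short leg = 22.64, Hypotenuse = 45.29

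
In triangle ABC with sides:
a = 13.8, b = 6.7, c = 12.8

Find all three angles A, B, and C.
Law of cosines for each angle (a² = 190.44, b² = 44.89, c² = 163.84):
cos(A) = (b² + c² − a²)/(2bc) = (44.89 + 163.84 − 190.44)/(2·6.7·12.8) = 18.29/171.52 ≈ 0.106635  ⇒  A ≈ 83.8786°
cos(B) = (a² + c² − b²)/(2ac) = (190.44 + 163.84 − 44.89)/(2·13.8·12.8) = 309.39/353.28 ≈ 0.875764  ⇒  B ≈ 28.8644°
cos(C) = (a² + b² − c²)/(2ab) = (190.44 + 44.89 − 163.84)/(2·13.8·6.7) = 71.49/184.92 ≈ 0.3866  ⇒  C ≈ 67.2569°
Check: A + B + C ≈ 180°

A = 83.88°, B = 28.86°, C = 67.26°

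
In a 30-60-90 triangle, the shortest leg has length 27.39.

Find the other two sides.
In a 30-60-90 triangle the sides are in ratio 1 : √3 : 2 (short leg : long leg : hypotenuse).
Long leg = 27.39·√3 ≈ 27.39·1.73205 ≈ 47.4409
Hypotenuse = 2·27.39 = 54.78

Long leg = 27.39√3 = 47.44, Hypotenuse = 54.78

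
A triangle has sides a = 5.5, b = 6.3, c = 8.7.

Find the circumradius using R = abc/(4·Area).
First find the area with Heron's formula.
s = (5.5 + 6.3 + 8.7)/2 = 10.25
Area = √(s(s−a)(s−b)(s−c)) = √(10.25·4.75·3.95·1.55) ≈ √298.089 ≈ 17.2653
abc = 5.5·6.3·8.7 = 301.455
R = abc/(4·Area) ≈ 301.455/(4·17.2653) = 301.455/69.061 ≈ 4.36505

R = 4.365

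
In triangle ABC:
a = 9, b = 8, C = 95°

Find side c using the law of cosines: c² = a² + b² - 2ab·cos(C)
c² = 9² + 8² − 2·9·8·cos(95°)
cos(95°) ≈ -0.0871557
c² ≈ 81 + 64 − 144·(-0.0871557) ≈ 145 + 12.5504 ≈ 157.55
c ≈ √157.55 ≈ 12.5519

c = 12.55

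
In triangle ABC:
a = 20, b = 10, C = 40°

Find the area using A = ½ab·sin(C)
A = ½·a·b·sin(C) = ½·20·10·sin(40°)
sin(40°) ≈ 0.642788
A ≈ ½·200·0.642788 = 100·0.642788 ≈ 64.2788

Area = 64.28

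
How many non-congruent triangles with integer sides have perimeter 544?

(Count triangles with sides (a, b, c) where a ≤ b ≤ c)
Let a ≤ b ≤ c with a + b + c = 544. The only binding inequality is a + b > c, i.e. 544 − c > c, so c < 544/2; and c ≥ 544/3 since c is the largest side.
So 182 ≤ c ≤ 271. For each c, b runs from ⌈(544 − c)/2⌉ up to c (then a = 544 − b − c satisfies 1 ≤ a ≤ b automatically), giving c − ⌈(544 − c)/2⌉ + 1 choices.
Summing over c: 2 + 3 + 5 + 6 + … + 134 + 135  (90 terms, c = 182, …, 271) = 6165
Check (closed form: nearest integer to p²/48 for even p, (p+3)²/48 for odd p): 544²/48 = 295936/48 ≈ 6165.33 → 6165

6165 triangles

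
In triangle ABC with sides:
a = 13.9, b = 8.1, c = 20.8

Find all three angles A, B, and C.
Law of cosines for each angle (a² = 193.21, b² = 65.61, c² = 432.64):
cos(A) = (b² + c² − a²)/(2bc) = (65.61 + 432.64 − 193.21)/(2·8.1·20.8) = 305.04/336.96 ≈ 0.905271  ⇒  A ≈ 25.1402°
cos(B) = (a² + c² − b²)/(2ac) = (193.21 + 432.64 − 65.61)/(2·13.9·20.8) = 560.24/578.24 ≈ 0.968871  ⇒  B ≈ 14.3335°
cos(C) = (a² + b² − c²)/(2ab) = (193.21 + 65.61 − 432.64)/(2·13.9·8.1) = -173.82/225.18 ≈ -0.771916  ⇒  C ≈ 140.526°
Check: A + B + C ≈ 180°

A = 25.14°, B = 14.33°, C = 140.5°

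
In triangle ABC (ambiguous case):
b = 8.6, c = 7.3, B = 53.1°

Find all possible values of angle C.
b/sin(B) = c/sin(C)  ⇒  sin(C) = c·sin(B)/b = 7.3·sin(53.1°)/8.6
sin(53.1°) ≈ 0.799685
sin(C) ≈ 7.3·0.799685/8.6 ≈ 5.8377/8.6 ≈ 0.678802
Candidate 1: C₁ = arcsin(0.678802) ≈ 42.7501°  →  A = 180° − 53.1° − 42.7501° ≈ 84.1499° > 0, valid
Candidate 2: C₂ = 180° − C₁ ≈ 137.25°  →  A = 180° − 53.1° − 137.25° ≈ -10.3499° ≤ 0, not a valid triangle

C = 42.75° (one solution)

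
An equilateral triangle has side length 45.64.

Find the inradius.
r = Area/s with s the semi-perimeter.
Area = (√3/4)·45.64² = (√3/4)·2083.0096 ≈ 0.433013·2083.0096 ≈ 901.97
s = 3·45.64/2 = 68.46
r ≈ 901.97/68.46 ≈ 13.1751
(Equivalently r = side/(2√3) = 45.64/3.4641 ≈ 13.1751.)

r = 13.18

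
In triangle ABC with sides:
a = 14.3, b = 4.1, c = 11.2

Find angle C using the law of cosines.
c² = a² + b² − 2ab·cos(C)  ⇒  cos(C) = (a² + b² − c²)/(2ab)
cos(C) = (14.3² + 4.1² − 11.2²)/(2·14.3·4.1) = (204.49 + 16.81 − 125.44)/117.26 = 95.86/117.26 ≈ 0.8175
C = arccos(0.8175) ≈ 35.1647°

C = 35.16°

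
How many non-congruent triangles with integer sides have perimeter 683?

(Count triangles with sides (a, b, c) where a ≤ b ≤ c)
Let a ≤ b ≤ c with a + b + c = 683. The only binding inequality is a + b > c, i.e. 683 − c > c, so c < 683/2; and c ≥ 683/3 since c is the largest side.
So 228 ≤ c ≤ 341. For each c, b runs from ⌈(683 − c)/2⌉ up to c (then a = 683 − b − c satisfies 1 ≤ a ≤ b automatically), giving c − ⌈(683 − c)/2⌉ + 1 choices.
Summing over c: 1 + 3 + 4 + 6 + … + 169 + 171  (114 terms, c = 228, …, 341) = 9804
Check (closed form: nearest integer to p²/48 for even p, (p+3)²/48 for odd p): (683+3)²/48 = 686²/48 = 470596/48 ≈ 9804.08 → 9804

9804 triangles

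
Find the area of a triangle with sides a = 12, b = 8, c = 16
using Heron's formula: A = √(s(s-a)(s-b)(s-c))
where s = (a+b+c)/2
s = (12 + 8 + 16)/2 = 36/2 = 18
s − a = 6, s − b = 10, s − c = 2
s(s−a)(s−b)(s−c) = 18·6·10·2 = 2160
Area = √2160 ≈ 46.4758

s = 18.0, Area = 46.48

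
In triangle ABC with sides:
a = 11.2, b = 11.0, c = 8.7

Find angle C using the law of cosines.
c² = a² + b² − 2ab·cos(C)  ⇒  cos(C) = (a² + b² − c²)/(2ab)
cos(C) = (11.2² + 11.0² − 8.7²)/(2·11.2·11.0) = (125.44 + 121 − 75.69)/246.4 = 170.75/246.4 ≈ 0.692979
C = arccos(0.692979) ≈ 46.1336°

C = 46.13°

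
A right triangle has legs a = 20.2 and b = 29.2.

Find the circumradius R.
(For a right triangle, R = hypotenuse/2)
Hypotenuse c = √(a² + b²) = √(408.04 + 852.64) = √1260.68 ≈ 35.5061
R = c/2 ≈ 35.5061/2 ≈ 17.753

R = 17.75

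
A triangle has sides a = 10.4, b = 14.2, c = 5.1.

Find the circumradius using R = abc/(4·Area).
First find the area with Heron's formula.
s = (10.4 + 14.2 + 5.1)/2 = 14.85
Area = √(s(s−a)(s−b)(s−c)) = √(14.85·4.45·0.65·9.75) ≈ √418.798 ≈ 20.4646
abc = 10.4·14.2·5.1 = 753.168
R = abc/(4·Area) ≈ 753.168/(4·20.4646) = 753.168/81.8582 ≈ 9.20089

R = 9.201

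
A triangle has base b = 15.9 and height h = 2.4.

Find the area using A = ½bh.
A = ½·b·h = ½·15.9·2.4 = ½·38.16 = 19.08

Area = 19.08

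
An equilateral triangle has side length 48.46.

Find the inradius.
r = Area/s with s the semi-perimeter.
Area = (√3/4)·48.46² = (√3/4)·2348.3716 ≈ 0.433013·2348.3716 ≈ 1016.87
s = 3·48.46/2 = 72.69
r ≈ 1016.87/72.69 ≈ 13.9892
(Equivalently r = side/(2√3) = 48.46/3.4641 ≈ 13.9892.)

r = 13.99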